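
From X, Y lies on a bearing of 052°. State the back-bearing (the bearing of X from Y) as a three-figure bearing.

Back-bearing = 052° + 180° = 232°.

232°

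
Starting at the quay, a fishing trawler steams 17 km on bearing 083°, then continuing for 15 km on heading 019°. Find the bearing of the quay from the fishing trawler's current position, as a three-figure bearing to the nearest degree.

233°

Leg 1 (083°, 17 km): east 17 sin 83° = 16.87, north 17 cos 83° = 2.07
Leg 2 (019°, 15 km): east 15 sin 19° = 4.88, north 15 cos 19° = 14.18
Net displacement: 21.76 east, 16.25 north. Direction back to start is (-21.76, -16.25): bearing = atan2(-21.76, -16.25) mod 360° = 233.24° ≈ 233°.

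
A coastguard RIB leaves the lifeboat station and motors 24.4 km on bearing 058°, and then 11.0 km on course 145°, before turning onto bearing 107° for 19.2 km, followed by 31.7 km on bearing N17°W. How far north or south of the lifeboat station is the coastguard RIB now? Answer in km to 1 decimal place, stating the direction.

Leg 1 (058°, 24.4 km): east 24.4 sin 58° = 20.69, north 24.4 cos 58° = 12.93
Leg 2 (145°, 11.0 km): east 11.0 sin 145° = 6.31, north 11.0 cos 145° = -9.01
Leg 3 (107°, 19.2 km): east 19.2 sin 107° = 18.36, north 19.2 cos 107° = -5.61
Leg 4 (N17°W, 31.7 km): east 31.7 sin 343° = -9.27, north 31.7 cos 343° = 30.31
Net north component: 28.62 km.

28.6 km north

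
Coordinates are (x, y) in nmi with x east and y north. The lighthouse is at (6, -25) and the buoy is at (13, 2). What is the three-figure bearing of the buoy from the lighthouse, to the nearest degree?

015°

Δeast = 13 − 6 = 7.00; Δnorth = 2 − -25 = 27.00.
Bearing = atan2(Δeast, Δnorth) mod 360° = 14.53° ≈ 015°.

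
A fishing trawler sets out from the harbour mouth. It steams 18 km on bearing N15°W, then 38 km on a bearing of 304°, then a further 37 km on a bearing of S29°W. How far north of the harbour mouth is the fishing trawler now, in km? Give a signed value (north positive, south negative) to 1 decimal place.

Leg 1 (N15°W, 18 km): east 18 sin 345° = -4.66, north 18 cos 345° = 17.39
Leg 2 (304°, 38 km): east 38 sin 304° = -31.50, north 38 cos 304° = 21.25
Leg 3 (S29°W, 37 km): east 37 sin 209° = -17.94, north 37 cos 209° = -32.36
Net north component: 6.28 km.

6.3 km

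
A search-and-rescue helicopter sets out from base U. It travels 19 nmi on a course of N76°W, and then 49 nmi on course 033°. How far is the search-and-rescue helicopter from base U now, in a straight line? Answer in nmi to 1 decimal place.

Leg 1 (N76°W, 19 nmi): east 19 sin 284° = -18.44, north 19 cos 284° = 4.60
Leg 2 (033°, 49 nmi): east 49 sin 33° = 26.69, north 49 cos 33° = 41.09
Net: 8.25 east, 45.69 north. Distance = √((8.25)² + (45.69)²) = 46.431 nmi.

46.4 nmi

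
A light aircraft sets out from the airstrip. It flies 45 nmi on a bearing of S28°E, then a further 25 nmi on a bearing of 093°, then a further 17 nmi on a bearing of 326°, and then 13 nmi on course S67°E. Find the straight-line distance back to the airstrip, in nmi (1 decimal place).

Leg 1 (S28°E, 45 nmi): east 45 sin 152° = 21.13, north 45 cos 152° = -39.73
Leg 2 (093°, 25 nmi): east 25 sin 93° = 24.97, north 25 cos 93° = -1.31
Leg 3 (326°, 17 nmi): east 17 sin 326° = -9.51, north 17 cos 326° = 14.09
Leg 4 (S67°E, 13 nmi): east 13 sin 113° = 11.97, north 13 cos 113° = -5.08
Net: 48.55 east, -32.03 north. Distance = √((48.55)² + (-32.03)²) = 58.164 nmi.

58.2 nmi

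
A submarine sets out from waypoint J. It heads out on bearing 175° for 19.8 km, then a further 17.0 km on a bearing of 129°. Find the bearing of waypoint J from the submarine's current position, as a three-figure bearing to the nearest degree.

Leg 1 (175°, 19.8 km): east 19.8 sin 175° = 1.73, north 19.8 cos 175° = -19.72
Leg 2 (129°, 17.0 km): east 17.0 sin 129° = 13.21, north 17.0 cos 129° = -10.70
Net displacement: 14.94 east, -30.42 north. Direction back to start is (-14.94, 30.42): bearing = atan2(-14.94, 30.42) mod 360° = 333.85° ≈ 334°.

334°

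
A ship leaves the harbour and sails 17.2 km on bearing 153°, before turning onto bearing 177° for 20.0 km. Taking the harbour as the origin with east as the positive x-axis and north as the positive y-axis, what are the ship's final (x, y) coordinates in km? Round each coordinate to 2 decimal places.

Leg 1 (153°, 17.2 km): east 17.2 sin 153° = 7.81, north 17.2 cos 153° = -15.33
Leg 2 (177°, 20.0 km): east 20.0 sin 177° = 1.05, north 20.0 cos 177° = -19.97
Summing: 8.86 km east, -35.30 km north → (8.86, -35.30).

(8.86, -35.30)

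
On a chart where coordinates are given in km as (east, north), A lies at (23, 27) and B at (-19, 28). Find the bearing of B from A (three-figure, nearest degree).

Δeast = -19 − 23 = -42.00; Δnorth = 28 − 27 = 1.00.
Bearing = atan2(Δeast, Δnorth) mod 360° = 271.36° ≈ 271°.

271°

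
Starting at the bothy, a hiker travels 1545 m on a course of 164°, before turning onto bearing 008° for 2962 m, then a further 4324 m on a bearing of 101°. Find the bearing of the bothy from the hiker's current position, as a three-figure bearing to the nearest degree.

263°

Leg 1 (164°, 1545 m): east 1545 sin 164° = 425.86, north 1545 cos 164° = -1485.15
Leg 2 (008°, 2962 m): east 2962 sin 8° = 412.23, north 2962 cos 8° = 2933.17
Leg 3 (101°, 4324 m): east 4324 sin 101° = 4244.56, north 4324 cos 101° = -825.06
Net displacement: 5082.65 east, 622.97 north. Direction back to start is (-5082.65, -622.97): bearing = atan2(-5082.65, -622.97) mod 360° = 263.01° ≈ 263°.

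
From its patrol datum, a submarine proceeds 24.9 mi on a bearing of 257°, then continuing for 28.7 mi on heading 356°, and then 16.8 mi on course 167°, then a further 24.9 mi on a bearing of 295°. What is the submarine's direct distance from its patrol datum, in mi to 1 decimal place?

Leg 1 (257°, 24.9 mi): east 24.9 sin 257° = -24.26, north 24.9 cos 257° = -5.60
Leg 2 (356°, 28.7 mi): east 28.7 sin 356° = -2.00, north 28.7 cos 356° = 28.63
Leg 3 (167°, 16.8 mi): east 16.8 sin 167° = 3.78, north 16.8 cos 167° = -16.37
Leg 4 (295°, 24.9 mi): east 24.9 sin 295° = -22.57, north 24.9 cos 295° = 10.52
Net: -45.05 east, 17.18 north. Distance = √((-45.05)² + (17.18)²) = 48.217 mi.

48.2 mi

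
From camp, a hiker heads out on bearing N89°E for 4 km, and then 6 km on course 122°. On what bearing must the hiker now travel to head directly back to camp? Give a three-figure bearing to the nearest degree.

Leg 1 (N89°E, 4 km): east 4 sin 89° = 4.00, north 4 cos 89° = 0.07
Leg 2 (122°, 6 km): east 6 sin 122° = 5.09, north 6 cos 122° = -3.18
Net displacement: 9.09 east, -3.11 north. Direction back to start is (-9.09, 3.11): bearing = atan2(-9.09, 3.11) mod 360° = 288.89° ≈ 289°.

289°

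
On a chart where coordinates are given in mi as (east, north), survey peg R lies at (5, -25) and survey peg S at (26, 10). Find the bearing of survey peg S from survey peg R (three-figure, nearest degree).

Δeast = 26 − 5 = 21.00; Δnorth = 10 − -25 = 35.00.
Bearing = atan2(Δeast, Δnorth) mod 360° = 30.96° ≈ 031°.

031°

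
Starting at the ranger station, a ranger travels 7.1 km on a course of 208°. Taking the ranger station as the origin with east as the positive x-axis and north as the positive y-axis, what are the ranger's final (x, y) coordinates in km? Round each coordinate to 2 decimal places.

Leg 1 (208°, 7.1 km): east 7.1 sin 208° = -3.33, north 7.1 cos 208° = -6.27
Summing: -3.33 km east, -6.27 km north → (-3.33, -6.27).

(-3.33, -6.27)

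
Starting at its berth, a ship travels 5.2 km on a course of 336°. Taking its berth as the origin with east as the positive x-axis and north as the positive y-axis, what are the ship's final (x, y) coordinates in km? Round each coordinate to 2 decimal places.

(-2.12, 4.75)

Leg 1 (336°, 5.2 km): east 5.2 sin 336° = -2.12, north 5.2 cos 336° = 4.75
Summing: -2.12 km east, 4.75 km north → (-2.12, 4.75).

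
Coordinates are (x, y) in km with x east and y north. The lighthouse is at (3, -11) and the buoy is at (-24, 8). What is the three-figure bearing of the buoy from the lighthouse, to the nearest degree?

Δeast = -24 − 3 = -27.00; Δnorth = 8 − -11 = 19.00.
Bearing = atan2(Δeast, Δnorth) mod 360° = 305.13° ≈ 305°.

305°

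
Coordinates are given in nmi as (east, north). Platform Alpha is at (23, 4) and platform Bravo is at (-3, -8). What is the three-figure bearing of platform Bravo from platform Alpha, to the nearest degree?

Δeast = -3 − 23 = -26.00; Δnorth = -8 − 4 = -12.00.
Bearing = atan2(Δeast, Δnorth) mod 360° = 245.22° ≈ 245°.

245°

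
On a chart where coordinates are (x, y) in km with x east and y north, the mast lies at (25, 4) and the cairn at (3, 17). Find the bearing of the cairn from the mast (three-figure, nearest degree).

Δeast = 3 − 25 = -22.00; Δnorth = 17 − 4 = 13.00.
Bearing = atan2(Δeast, Δnorth) mod 360° = 300.58° ≈ 301°.

301°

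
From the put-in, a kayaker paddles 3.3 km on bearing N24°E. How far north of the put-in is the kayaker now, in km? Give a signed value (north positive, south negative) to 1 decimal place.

3.0 km

Leg 1 (N24°E, 3.3 km): east 3.3 sin 24° = 1.34, north 3.3 cos 24° = 3.01
Net north component: 3.01 km.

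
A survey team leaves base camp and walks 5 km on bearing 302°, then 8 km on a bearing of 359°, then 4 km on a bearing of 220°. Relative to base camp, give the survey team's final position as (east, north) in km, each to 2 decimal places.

Leg 1 (302°, 5 km): east 5 sin 302° = -4.24, north 5 cos 302° = 2.65
Leg 2 (359°, 8 km): east 8 sin 359° = -0.14, north 8 cos 359° = 8.00
Leg 3 (220°, 4 km): east 4 sin 220° = -2.57, north 4 cos 220° = -3.06
Summing: -6.95 km east, 7.58 km north → (-6.95, 7.58).

(-6.95, 7.58)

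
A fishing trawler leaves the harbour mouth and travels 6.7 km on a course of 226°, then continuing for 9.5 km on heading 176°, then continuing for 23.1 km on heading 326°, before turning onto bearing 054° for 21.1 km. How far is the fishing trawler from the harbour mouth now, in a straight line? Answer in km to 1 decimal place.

17.4 km

Leg 1 (226°, 6.7 km): east 6.7 sin 226° = -4.82, north 6.7 cos 226° = -4.65
Leg 2 (176°, 9.5 km): east 9.5 sin 176° = 0.66, north 9.5 cos 176° = -9.48
Leg 3 (326°, 23.1 km): east 23.1 sin 326° = -12.92, north 23.1 cos 326° = 19.15
Leg 4 (054°, 21.1 km): east 21.1 sin 54° = 17.07, north 21.1 cos 54° = 12.40
Net: -0.00 east, 17.42 north. Distance = √((-0.00)² + (17.42)²) = 17.422 km.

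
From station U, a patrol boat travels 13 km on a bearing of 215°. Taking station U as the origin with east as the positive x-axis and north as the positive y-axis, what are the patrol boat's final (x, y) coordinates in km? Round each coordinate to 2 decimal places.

(-7.46, -10.65)

Leg 1 (215°, 13 km): east 13 sin 215° = -7.46, north 13 cos 215° = -10.65
Summing: -7.46 km east, -10.65 km north → (-7.46, -10.65).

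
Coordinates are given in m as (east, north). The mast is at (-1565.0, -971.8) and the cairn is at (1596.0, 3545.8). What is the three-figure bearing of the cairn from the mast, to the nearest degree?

Δeast = 1596.0 − -1565.0 = 3161.00; Δnorth = 3545.8 − -971.8 = 4517.60.
Bearing = atan2(Δeast, Δnorth) mod 360° = 34.98° ≈ 035°.

035°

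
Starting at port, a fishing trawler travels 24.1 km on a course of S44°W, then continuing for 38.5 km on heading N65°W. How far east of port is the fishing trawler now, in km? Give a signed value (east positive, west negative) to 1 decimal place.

Leg 1 (S44°W, 24.1 km): east 24.1 sin 224° = -16.74, north 24.1 cos 224° = -17.34
Leg 2 (N65°W, 38.5 km): east 38.5 sin 295° = -34.89, north 38.5 cos 295° = 16.27
Net east component: -51.63 km.

-51.6 km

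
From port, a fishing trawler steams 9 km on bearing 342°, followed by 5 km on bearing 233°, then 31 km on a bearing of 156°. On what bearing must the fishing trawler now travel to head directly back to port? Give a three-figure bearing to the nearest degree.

346°

Leg 1 (342°, 9 km): east 9 sin 342° = -2.78, north 9 cos 342° = 8.56
Leg 2 (233°, 5 km): east 5 sin 233° = -3.99, north 5 cos 233° = -3.01
Leg 3 (156°, 31 km): east 31 sin 156° = 12.61, north 31 cos 156° = -28.32
Net displacement: 5.83 east, -22.77 north. Direction back to start is (-5.83, 22.77): bearing = atan2(-5.83, 22.77) mod 360° = 345.63° ≈ 346°.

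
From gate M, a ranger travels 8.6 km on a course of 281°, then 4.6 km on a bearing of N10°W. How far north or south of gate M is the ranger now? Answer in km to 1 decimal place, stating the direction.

Leg 1 (281°, 8.6 km): east 8.6 sin 281° = -8.44, north 8.6 cos 281° = 1.64
Leg 2 (N10°W, 4.6 km): east 4.6 sin 350° = -0.80, north 4.6 cos 350° = 4.53
Net north component: 6.17 km.

6.2 km north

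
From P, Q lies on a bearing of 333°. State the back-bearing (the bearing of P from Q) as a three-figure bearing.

153°

Back-bearing = 333° − 180° = 153°.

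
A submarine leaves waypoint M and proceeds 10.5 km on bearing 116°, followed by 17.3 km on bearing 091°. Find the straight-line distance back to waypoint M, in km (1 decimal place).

27.2 km

Leg 1 (116°, 10.5 km): east 10.5 sin 116° = 9.44, north 10.5 cos 116° = -4.60
Leg 2 (091°, 17.3 km): east 17.3 sin 91° = 17.30, north 17.3 cos 91° = -0.30
Net: 26.73 east, -4.90 north. Distance = √((26.73)² + (-4.90)²) = 27.181 km.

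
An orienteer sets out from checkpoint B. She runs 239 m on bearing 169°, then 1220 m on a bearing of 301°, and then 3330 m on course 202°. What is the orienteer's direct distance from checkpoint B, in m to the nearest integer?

3508 m

Leg 1 (169°, 239 m): east 239 sin 169° = 45.60, north 239 cos 169° = -234.61
Leg 2 (301°, 1220 m): east 1220 sin 301° = -1045.74, north 1220 cos 301° = 628.35
Leg 3 (202°, 3330 m): east 3330 sin 202° = -1247.44, north 3330 cos 202° = -3087.52
Net: -2247.58 east, -2693.78 north. Distance = √((-2247.58)² + (-2693.78)²) = 3508.289 m.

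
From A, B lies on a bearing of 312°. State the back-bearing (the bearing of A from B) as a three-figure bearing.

Back-bearing = 312° − 180° = 132°.

132°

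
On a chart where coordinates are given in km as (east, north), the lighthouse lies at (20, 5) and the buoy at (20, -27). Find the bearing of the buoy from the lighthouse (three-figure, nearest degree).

180°

Δeast = 20 − 20 = 0.00; Δnorth = -27 − 5 = -32.00.
Bearing = atan2(Δeast, Δnorth) mod 360° = 180.00° ≈ 180°.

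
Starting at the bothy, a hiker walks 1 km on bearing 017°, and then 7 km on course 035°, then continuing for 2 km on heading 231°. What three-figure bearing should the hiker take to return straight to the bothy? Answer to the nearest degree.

Leg 1 (017°, 1 km): east 1 sin 17° = 0.29, north 1 cos 17° = 0.96
Leg 2 (035°, 7 km): east 7 sin 35° = 4.02, north 7 cos 35° = 5.73
Leg 3 (231°, 2 km): east 2 sin 231° = -1.55, north 2 cos 231° = -1.26
Net displacement: 2.75 east, 5.43 north. Direction back to start is (-2.75, -5.43): bearing = atan2(-2.75, -5.43) mod 360° = 206.88° ≈ 207°.

207°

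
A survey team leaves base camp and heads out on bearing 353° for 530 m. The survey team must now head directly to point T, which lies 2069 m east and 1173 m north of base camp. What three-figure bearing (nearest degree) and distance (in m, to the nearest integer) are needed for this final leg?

Leg 1 (353°, 530 m): east 530 sin 353° = -64.59, north 530 cos 353° = 526.05
Current position: (-64.59, 526.05). Target: (2069, 1173). Remaining: Δeast = 2133.59, Δnorth = 646.95.
Bearing = atan2(2133.59, 646.95) mod 360° = 73.13°; distance = √((2133.59)² + (646.95)²) = 2229.519 m.

073°, 2230 m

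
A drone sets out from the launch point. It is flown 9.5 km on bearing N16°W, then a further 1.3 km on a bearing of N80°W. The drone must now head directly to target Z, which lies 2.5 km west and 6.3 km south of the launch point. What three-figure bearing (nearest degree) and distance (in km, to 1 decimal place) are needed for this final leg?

Leg 1 (N16°W, 9.5 km): east 9.5 sin 344° = -2.62, north 9.5 cos 344° = 9.13
Leg 2 (N80°W, 1.3 km): east 1.3 sin 280° = -1.28, north 1.3 cos 280° = 0.23
Current position: (-3.90, 9.36). Target: (-2.5, -6.3). Remaining: Δeast = 1.40, Δnorth = -15.66.
Bearing = atan2(1.40, -15.66) mod 360° = 174.89°; distance = √((1.40)² + (-15.66)²) = 15.720 km.

175°, 15.7 km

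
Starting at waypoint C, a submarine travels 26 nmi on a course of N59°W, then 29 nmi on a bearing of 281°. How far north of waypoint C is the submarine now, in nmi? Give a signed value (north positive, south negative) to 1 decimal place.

18.9 nmi

Leg 1 (N59°W, 26 nmi): east 26 sin 301° = -22.29, north 26 cos 301° = 13.39
Leg 2 (281°, 29 nmi): east 29 sin 281° = -28.47, north 29 cos 281° = 5.53
Net north component: 18.92 nmi.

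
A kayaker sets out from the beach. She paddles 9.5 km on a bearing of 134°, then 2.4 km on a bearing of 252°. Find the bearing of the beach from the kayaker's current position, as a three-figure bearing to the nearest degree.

Leg 1 (134°, 9.5 km): east 9.5 sin 134° = 6.83, north 9.5 cos 134° = -6.60
Leg 2 (252°, 2.4 km): east 2.4 sin 252° = -2.28, north 2.4 cos 252° = -0.74
Net displacement: 4.55 east, -7.34 north. Direction back to start is (-4.55, 7.34): bearing = atan2(-4.55, 7.34) mod 360° = 328.20° ≈ 328°.

328°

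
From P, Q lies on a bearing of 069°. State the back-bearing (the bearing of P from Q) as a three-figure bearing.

Back-bearing = 069° + 180° = 249°.

249°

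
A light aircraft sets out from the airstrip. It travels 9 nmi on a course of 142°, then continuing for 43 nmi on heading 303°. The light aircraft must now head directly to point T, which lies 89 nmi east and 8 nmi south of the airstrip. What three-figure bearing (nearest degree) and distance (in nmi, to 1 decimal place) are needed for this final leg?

102°, 122.0 nmi

Leg 1 (142°, 9 nmi): east 9 sin 142° = 5.54, north 9 cos 142° = -7.09
Leg 2 (303°, 43 nmi): east 43 sin 303° = -36.06, north 43 cos 303° = 23.42
Current position: (-30.52, 16.33). Target: (89, -8). Remaining: Δeast = 119.52, Δnorth = -24.33.
Bearing = atan2(119.52, -24.33) mod 360° = 101.50°; distance = √((119.52)² + (-24.33)²) = 121.973 nmi.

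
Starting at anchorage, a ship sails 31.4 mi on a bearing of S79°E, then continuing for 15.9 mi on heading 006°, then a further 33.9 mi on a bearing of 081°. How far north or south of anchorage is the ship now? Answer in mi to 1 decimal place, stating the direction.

Leg 1 (S79°E, 31.4 mi): east 31.4 sin 101° = 30.82, north 31.4 cos 101° = -5.99
Leg 2 (006°, 15.9 mi): east 15.9 sin 6° = 1.66, north 15.9 cos 6° = 15.81
Leg 3 (081°, 33.9 mi): east 33.9 sin 81° = 33.48, north 33.9 cos 81° = 5.30
Net north component: 15.12 mi.

15.1 mi north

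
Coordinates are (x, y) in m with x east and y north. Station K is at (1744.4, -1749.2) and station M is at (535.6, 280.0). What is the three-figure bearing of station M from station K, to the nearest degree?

329°

Δeast = 535.6 − 1744.4 = -1208.80; Δnorth = 280.0 − -1749.2 = 2029.20.
Bearing = atan2(Δeast, Δnorth) mod 360° = 329.22° ≈ 329°.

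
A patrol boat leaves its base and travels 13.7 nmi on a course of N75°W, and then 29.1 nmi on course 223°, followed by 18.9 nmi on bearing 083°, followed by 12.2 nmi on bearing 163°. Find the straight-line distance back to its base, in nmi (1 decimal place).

Leg 1 (N75°W, 13.7 nmi): east 13.7 sin 285° = -13.23, north 13.7 cos 285° = 3.55
Leg 2 (223°, 29.1 nmi): east 29.1 sin 223° = -19.85, north 29.1 cos 223° = -21.28
Leg 3 (083°, 18.9 nmi): east 18.9 sin 83° = 18.76, north 18.9 cos 83° = 2.30
Leg 4 (163°, 12.2 nmi): east 12.2 sin 163° = 3.57, north 12.2 cos 163° = -11.67
Net: -10.75 east, -27.10 north. Distance = √((-10.75)² + (-27.10)²) = 29.156 nmi.

29.2 nmi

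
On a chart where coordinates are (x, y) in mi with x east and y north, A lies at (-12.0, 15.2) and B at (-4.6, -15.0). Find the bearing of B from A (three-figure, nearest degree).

Δeast = -4.6 − -12.0 = 7.40; Δnorth = -15.0 − 15.2 = -30.20.
Bearing = atan2(Δeast, Δnorth) mod 360° = 166.23° ≈ 166°.

166°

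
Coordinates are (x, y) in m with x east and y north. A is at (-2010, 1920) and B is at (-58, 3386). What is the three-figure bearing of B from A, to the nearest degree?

Δeast = -58 − -2010 = 1952.00; Δnorth = 3386 − 1920 = 1466.00.
Bearing = atan2(Δeast, Δnorth) mod 360° = 53.09° ≈ 053°.

053°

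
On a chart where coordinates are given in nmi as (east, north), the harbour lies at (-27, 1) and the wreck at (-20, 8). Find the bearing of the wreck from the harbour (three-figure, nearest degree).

045°

Δeast = -20 − -27 = 7.00; Δnorth = 8 − 1 = 7.00.
Bearing = atan2(Δeast, Δnorth) mod 360° = 45.00° ≈ 045°.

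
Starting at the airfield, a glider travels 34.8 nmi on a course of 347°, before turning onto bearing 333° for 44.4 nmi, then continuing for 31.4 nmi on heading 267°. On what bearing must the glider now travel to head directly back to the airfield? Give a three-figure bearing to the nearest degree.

Leg 1 (347°, 34.8 nmi): east 34.8 sin 347° = -7.83, north 34.8 cos 347° = 33.91
Leg 2 (333°, 44.4 nmi): east 44.4 sin 333° = -20.16, north 44.4 cos 333° = 39.56
Leg 3 (267°, 31.4 nmi): east 31.4 sin 267° = -31.36, north 31.4 cos 267° = -1.64
Net displacement: -59.34 east, 71.83 north. Direction back to start is (59.34, -71.83): bearing = atan2(59.34, -71.83) mod 360° = 140.44° ≈ 140°.

140°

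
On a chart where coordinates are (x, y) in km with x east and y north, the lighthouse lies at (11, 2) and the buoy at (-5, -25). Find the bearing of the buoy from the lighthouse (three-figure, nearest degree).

Δeast = -5 − 11 = -16.00; Δnorth = -25 − 2 = -27.00.
Bearing = atan2(Δeast, Δnorth) mod 360° = 210.65° ≈ 211°.

211°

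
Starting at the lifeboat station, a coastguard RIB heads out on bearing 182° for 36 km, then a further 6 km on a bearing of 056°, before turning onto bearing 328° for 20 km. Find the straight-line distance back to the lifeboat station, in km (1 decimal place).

17.1 km

Leg 1 (182°, 36 km): east 36 sin 182° = -1.26, north 36 cos 182° = -35.98
Leg 2 (056°, 6 km): east 6 sin 56° = 4.97, north 6 cos 56° = 3.36
Leg 3 (328°, 20 km): east 20 sin 328° = -10.60, north 20 cos 328° = 16.96
Net: -6.88 east, -15.66 north. Distance = √((-6.88)² + (-15.66)²) = 17.107 km.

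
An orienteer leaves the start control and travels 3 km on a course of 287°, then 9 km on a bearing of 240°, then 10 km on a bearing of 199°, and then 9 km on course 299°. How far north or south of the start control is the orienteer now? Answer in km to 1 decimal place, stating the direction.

Leg 1 (287°, 3 km): east 3 sin 287° = -2.87, north 3 cos 287° = 0.88
Leg 2 (240°, 9 km): east 9 sin 240° = -7.79, north 9 cos 240° = -4.50
Leg 3 (199°, 10 km): east 10 sin 199° = -3.26, north 10 cos 199° = -9.46
Leg 4 (299°, 9 km): east 9 sin 299° = -7.87, north 9 cos 299° = 4.36
Net north component: -8.71 km.

8.7 km south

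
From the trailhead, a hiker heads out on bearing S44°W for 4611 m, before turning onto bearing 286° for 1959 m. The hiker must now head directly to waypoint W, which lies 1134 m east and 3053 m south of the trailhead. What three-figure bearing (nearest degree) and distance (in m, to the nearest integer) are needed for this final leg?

Leg 1 (S44°W, 4611 m): east 4611 sin 224° = -3203.07, north 4611 cos 224° = -3316.88
Leg 2 (286°, 1959 m): east 1959 sin 286° = -1883.11, north 1959 cos 286° = 539.97
Current position: (-5086.18, -2776.90). Target: (1134, -3053). Remaining: Δeast = 6220.18, Δnorth = -276.10.
Bearing = atan2(6220.18, -276.10) mod 360° = 92.54°; distance = √((6220.18)² + (-276.10)²) = 6226.306 m.

093°, 6226 m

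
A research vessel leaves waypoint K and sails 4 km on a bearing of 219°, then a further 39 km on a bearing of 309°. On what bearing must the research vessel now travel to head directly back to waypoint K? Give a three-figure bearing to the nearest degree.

123°

Leg 1 (219°, 4 km): east 4 sin 219° = -2.52, north 4 cos 219° = -3.11
Leg 2 (309°, 39 km): east 39 sin 309° = -30.31, north 39 cos 309° = 24.54
Net displacement: -32.83 east, 21.43 north. Direction back to start is (32.83, -21.43): bearing = atan2(32.83, -21.43) mod 360° = 123.14° ≈ 123°.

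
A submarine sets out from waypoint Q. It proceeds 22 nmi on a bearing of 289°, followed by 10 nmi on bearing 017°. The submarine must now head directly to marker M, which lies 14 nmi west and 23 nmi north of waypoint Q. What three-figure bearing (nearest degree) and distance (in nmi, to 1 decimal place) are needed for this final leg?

Leg 1 (289°, 22 nmi): east 22 sin 289° = -20.80, north 22 cos 289° = 7.16
Leg 2 (017°, 10 nmi): east 10 sin 17° = 2.92, north 10 cos 17° = 9.56
Current position: (-17.88, 16.73). Target: (-14, 23). Remaining: Δeast = 3.88, Δnorth = 6.27.
Bearing = atan2(3.88, 6.27) mod 360° = 31.72°; distance = √((3.88)² + (6.27)²) = 7.376 nmi.

032°, 7.4 nmi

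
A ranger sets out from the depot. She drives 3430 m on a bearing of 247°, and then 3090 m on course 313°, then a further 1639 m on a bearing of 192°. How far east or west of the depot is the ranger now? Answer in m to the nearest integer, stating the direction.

5758 m west

Leg 1 (247°, 3430 m): east 3430 sin 247° = -3157.33, north 3430 cos 247° = -1340.21
Leg 2 (313°, 3090 m): east 3090 sin 313° = -2259.88, north 3090 cos 313° = 2107.37
Leg 3 (192°, 1639 m): east 1639 sin 192° = -340.77, north 1639 cos 192° = -1603.18
Net east component: -5757.98 m.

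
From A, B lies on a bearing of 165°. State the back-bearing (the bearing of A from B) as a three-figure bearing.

Back-bearing = 165° + 180° = 345°.

345°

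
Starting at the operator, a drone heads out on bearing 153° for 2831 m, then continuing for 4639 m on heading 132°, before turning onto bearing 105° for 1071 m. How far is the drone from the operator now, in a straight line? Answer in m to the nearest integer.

8253 m

Leg 1 (153°, 2831 m): east 2831 sin 153° = 1285.25, north 2831 cos 153° = -2522.44
Leg 2 (132°, 4639 m): east 4639 sin 132° = 3447.45, north 4639 cos 132° = -3104.10
Leg 3 (105°, 1071 m): east 1071 sin 105° = 1034.51, north 1071 cos 105° = -277.20
Net: 5767.20 east, -5903.73 north. Distance = √((5767.20)² + (-5903.73)²) = 8253.161 m.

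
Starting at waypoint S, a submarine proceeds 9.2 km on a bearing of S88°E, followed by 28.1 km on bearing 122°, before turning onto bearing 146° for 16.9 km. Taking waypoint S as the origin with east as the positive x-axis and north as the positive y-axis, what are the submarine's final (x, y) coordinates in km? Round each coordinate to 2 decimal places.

(42.47, -29.22)

Leg 1 (S88°E, 9.2 km): east 9.2 sin 92° = 9.19, north 9.2 cos 92° = -0.32
Leg 2 (122°, 28.1 km): east 28.1 sin 122° = 23.83, north 28.1 cos 122° = -14.89
Leg 3 (146°, 16.9 km): east 16.9 sin 146° = 9.45, north 16.9 cos 146° = -14.01
Summing: 42.47 km east, -29.22 km north → (42.47, -29.22).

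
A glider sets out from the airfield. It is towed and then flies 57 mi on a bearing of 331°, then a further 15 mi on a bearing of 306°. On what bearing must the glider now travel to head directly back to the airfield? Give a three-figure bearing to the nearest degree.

Leg 1 (331°, 57 mi): east 57 sin 331° = -27.63, north 57 cos 331° = 49.85
Leg 2 (306°, 15 mi): east 15 sin 306° = -12.14, north 15 cos 306° = 8.82
Net displacement: -39.77 east, 58.67 north. Direction back to start is (39.77, -58.67): bearing = atan2(39.77, -58.67) mod 360° = 145.87° ≈ 146°.

146°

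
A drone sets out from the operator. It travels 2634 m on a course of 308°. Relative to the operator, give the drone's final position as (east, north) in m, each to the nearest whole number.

(-2076, 1622)

Leg 1 (308°, 2634 m): east 2634 sin 308° = -2075.62, north 2634 cos 308° = 1621.65
Summing: -2075.62 m east, 1621.65 m north → (-2076, 1622).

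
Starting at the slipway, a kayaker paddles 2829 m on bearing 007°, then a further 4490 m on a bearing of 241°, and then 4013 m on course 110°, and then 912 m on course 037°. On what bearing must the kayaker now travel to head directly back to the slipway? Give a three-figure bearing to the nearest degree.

271°

Leg 1 (007°, 2829 m): east 2829 sin 7° = 344.77, north 2829 cos 7° = 2807.91
Leg 2 (241°, 4490 m): east 4490 sin 241° = -3927.04, north 4490 cos 241° = -2176.80
Leg 3 (110°, 4013 m): east 4013 sin 110° = 3770.99, north 4013 cos 110° = -1372.53
Leg 4 (037°, 912 m): east 912 sin 37° = 548.86, north 912 cos 37° = 728.36
Net displacement: 737.57 east, -13.05 north. Direction back to start is (-737.57, 13.05): bearing = atan2(-737.57, 13.05) mod 360° = 271.01° ≈ 271°.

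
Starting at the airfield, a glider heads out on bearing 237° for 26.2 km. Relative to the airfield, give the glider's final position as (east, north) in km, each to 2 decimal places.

Leg 1 (237°, 26.2 km): east 26.2 sin 237° = -21.97, north 26.2 cos 237° = -14.27
Summing: -21.97 km east, -14.27 km north → (-21.97, -14.27).

(-21.97, -14.27)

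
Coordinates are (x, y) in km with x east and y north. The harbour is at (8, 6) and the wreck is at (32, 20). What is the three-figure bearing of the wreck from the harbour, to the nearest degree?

060°

Δeast = 32 − 8 = 24.00; Δnorth = 20 − 6 = 14.00.
Bearing = atan2(Δeast, Δnorth) mod 360° = 59.74° ≈ 060°.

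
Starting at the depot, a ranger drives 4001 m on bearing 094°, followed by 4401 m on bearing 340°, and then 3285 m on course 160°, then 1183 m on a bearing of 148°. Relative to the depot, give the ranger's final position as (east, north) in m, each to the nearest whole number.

(4236, -234)

Leg 1 (094°, 4001 m): east 4001 sin 94° = 3991.25, north 4001 cos 94° = -279.10
Leg 2 (340°, 4401 m): east 4401 sin 340° = -1505.23, north 4401 cos 340° = 4135.59
Leg 3 (160°, 3285 m): east 3285 sin 160° = 1123.54, north 3285 cos 160° = -3086.89
Leg 4 (148°, 1183 m): east 1183 sin 148° = 626.89, north 1183 cos 148° = -1003.24
Summing: 4236.45 m east, -233.64 m north → (4236, -234).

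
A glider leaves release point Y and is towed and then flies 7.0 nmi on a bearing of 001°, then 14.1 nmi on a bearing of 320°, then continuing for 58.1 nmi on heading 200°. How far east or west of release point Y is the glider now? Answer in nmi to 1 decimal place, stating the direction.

28.8 nmi west

Leg 1 (001°, 7.0 nmi): east 7.0 sin 1° = 0.12, north 7.0 cos 1° = 7.00
Leg 2 (320°, 14.1 nmi): east 14.1 sin 320° = -9.06, north 14.1 cos 320° = 10.80
Leg 3 (200°, 58.1 nmi): east 58.1 sin 200° = -19.87, north 58.1 cos 200° = -54.60
Net east component: -28.81 nmi.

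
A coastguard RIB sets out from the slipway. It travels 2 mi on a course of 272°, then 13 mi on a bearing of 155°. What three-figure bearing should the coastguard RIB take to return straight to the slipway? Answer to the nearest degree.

Leg 1 (272°, 2 mi): east 2 sin 272° = -2.00, north 2 cos 272° = 0.07
Leg 2 (155°, 13 mi): east 13 sin 155° = 5.49, north 13 cos 155° = -11.78
Net displacement: 3.50 east, -11.71 north. Direction back to start is (-3.50, 11.71): bearing = atan2(-3.50, 11.71) mod 360° = 343.38° ≈ 343°.

343°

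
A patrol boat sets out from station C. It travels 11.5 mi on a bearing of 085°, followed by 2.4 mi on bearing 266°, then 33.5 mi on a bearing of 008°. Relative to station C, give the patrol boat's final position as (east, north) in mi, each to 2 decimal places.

Leg 1 (085°, 11.5 mi): east 11.5 sin 85° = 11.46, north 11.5 cos 85° = 1.00
Leg 2 (266°, 2.4 mi): east 2.4 sin 266° = -2.39, north 2.4 cos 266° = -0.17
Leg 3 (008°, 33.5 mi): east 33.5 sin 8° = 4.66, north 33.5 cos 8° = 33.17
Summing: 13.72 mi east, 34.01 mi north → (13.72, 34.01).

(13.72, 34.01)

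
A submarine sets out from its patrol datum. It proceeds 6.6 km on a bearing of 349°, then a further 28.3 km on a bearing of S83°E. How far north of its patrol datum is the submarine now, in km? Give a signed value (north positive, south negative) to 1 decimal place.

Leg 1 (349°, 6.6 km): east 6.6 sin 349° = -1.26, north 6.6 cos 349° = 6.48
Leg 2 (S83°E, 28.3 km): east 28.3 sin 97° = 28.09, north 28.3 cos 97° = -3.45
Net north component: 3.03 km.

3.0 km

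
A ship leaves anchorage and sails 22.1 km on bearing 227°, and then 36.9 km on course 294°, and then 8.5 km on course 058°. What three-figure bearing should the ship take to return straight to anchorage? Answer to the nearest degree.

Leg 1 (227°, 22.1 km): east 22.1 sin 227° = -16.16, north 22.1 cos 227° = -15.07
Leg 2 (294°, 36.9 km): east 36.9 sin 294° = -33.71, north 36.9 cos 294° = 15.01
Leg 3 (058°, 8.5 km): east 8.5 sin 58° = 7.21, north 8.5 cos 58° = 4.50
Net displacement: -42.66 east, 4.44 north. Direction back to start is (42.66, -4.44): bearing = atan2(42.66, -4.44) mod 360° = 95.94° ≈ 096°.

096°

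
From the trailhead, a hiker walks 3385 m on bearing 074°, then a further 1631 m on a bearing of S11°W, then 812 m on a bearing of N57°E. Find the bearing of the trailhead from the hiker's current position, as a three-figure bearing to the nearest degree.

Leg 1 (074°, 3385 m): east 3385 sin 74° = 3253.87, north 3385 cos 74° = 933.03
Leg 2 (S11°W, 1631 m): east 1631 sin 191° = -311.21, north 1631 cos 191° = -1601.03
Leg 3 (N57°E, 812 m): east 812 sin 57° = 681.00, north 812 cos 57° = 442.25
Net displacement: 3623.66 east, -225.75 north. Direction back to start is (-3623.66, 225.75): bearing = atan2(-3623.66, 225.75) mod 360° = 273.56° ≈ 274°.

274°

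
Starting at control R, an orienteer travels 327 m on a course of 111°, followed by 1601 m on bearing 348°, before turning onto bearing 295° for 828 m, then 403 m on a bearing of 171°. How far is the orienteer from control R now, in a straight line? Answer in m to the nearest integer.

Leg 1 (111°, 327 m): east 327 sin 111° = 305.28, north 327 cos 111° = -117.19
Leg 2 (348°, 1601 m): east 1601 sin 348° = -332.87, north 1601 cos 348° = 1566.01
Leg 3 (295°, 828 m): east 828 sin 295° = -750.42, north 828 cos 295° = 349.93
Leg 4 (171°, 403 m): east 403 sin 171° = 63.04, north 403 cos 171° = -398.04
Net: -714.97 east, 1400.72 north. Distance = √((-714.97)² + (1400.72)²) = 1572.636 m.

1573 m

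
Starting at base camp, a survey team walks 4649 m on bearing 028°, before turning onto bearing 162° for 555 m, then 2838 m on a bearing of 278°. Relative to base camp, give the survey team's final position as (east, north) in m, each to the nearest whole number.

Leg 1 (028°, 4649 m): east 4649 sin 28° = 2182.57, north 4649 cos 28° = 4104.82
Leg 2 (162°, 555 m): east 555 sin 162° = 171.50, north 555 cos 162° = -527.84
Leg 3 (278°, 2838 m): east 2838 sin 278° = -2810.38, north 2838 cos 278° = 394.97
Summing: -456.30 m east, 3971.96 m north → (-456, 3972).

(-456, 3972)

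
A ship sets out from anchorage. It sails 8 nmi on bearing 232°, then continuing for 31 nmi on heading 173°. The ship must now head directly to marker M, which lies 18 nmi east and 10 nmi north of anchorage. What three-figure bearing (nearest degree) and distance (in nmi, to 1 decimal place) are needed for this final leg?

024°, 50.1 nmi

Leg 1 (232°, 8 nmi): east 8 sin 232° = -6.30, north 8 cos 232° = -4.93
Leg 2 (173°, 31 nmi): east 31 sin 173° = 3.78, north 31 cos 173° = -30.77
Current position: (-2.53, -35.69). Target: (18, 10). Remaining: Δeast = 20.53, Δnorth = 45.69.
Bearing = atan2(20.53, 45.69) mod 360° = 24.19°; distance = √((20.53)² + (45.69)²) = 50.093 nmi.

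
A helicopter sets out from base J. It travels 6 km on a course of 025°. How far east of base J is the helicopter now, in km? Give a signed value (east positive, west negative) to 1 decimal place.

Leg 1 (025°, 6 km): east 6 sin 25° = 2.54, north 6 cos 25° = 5.44
Net east component: 2.54 km.

2.5 km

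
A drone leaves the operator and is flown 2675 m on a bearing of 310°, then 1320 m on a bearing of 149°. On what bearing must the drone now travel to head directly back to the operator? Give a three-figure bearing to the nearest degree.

113°

Leg 1 (310°, 2675 m): east 2675 sin 310° = -2049.17, north 2675 cos 310° = 1719.46
Leg 2 (149°, 1320 m): east 1320 sin 149° = 679.85, north 1320 cos 149° = -1131.46
Net displacement: -1369.32 east, 588.00 north. Direction back to start is (1369.32, -588.00): bearing = atan2(1369.32, -588.00) mod 360° = 113.24° ≈ 113°.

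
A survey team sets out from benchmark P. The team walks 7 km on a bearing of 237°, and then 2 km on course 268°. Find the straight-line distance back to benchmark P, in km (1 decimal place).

Leg 1 (237°, 7 km): east 7 sin 237° = -5.87, north 7 cos 237° = -3.81
Leg 2 (268°, 2 km): east 2 sin 268° = -2.00, north 2 cos 268° = -0.07
Net: -7.87 east, -3.88 north. Distance = √((-7.87)² + (-3.88)²) = 8.775 km.

8.8 km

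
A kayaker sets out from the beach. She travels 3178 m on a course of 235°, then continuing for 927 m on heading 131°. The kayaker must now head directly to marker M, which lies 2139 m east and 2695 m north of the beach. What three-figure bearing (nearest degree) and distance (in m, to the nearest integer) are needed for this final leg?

038°, 6528 m

Leg 1 (235°, 3178 m): east 3178 sin 235° = -2603.27, north 3178 cos 235° = -1822.83
Leg 2 (131°, 927 m): east 927 sin 131° = 699.62, north 927 cos 131° = -608.17
Current position: (-1903.65, -2430.99). Target: (2139, 2695). Remaining: Δeast = 4042.65, Δnorth = 5125.99.
Bearing = atan2(4042.65, 5125.99) mod 360° = 38.26°; distance = √((4042.65)² + (5125.99)²) = 6528.309 m.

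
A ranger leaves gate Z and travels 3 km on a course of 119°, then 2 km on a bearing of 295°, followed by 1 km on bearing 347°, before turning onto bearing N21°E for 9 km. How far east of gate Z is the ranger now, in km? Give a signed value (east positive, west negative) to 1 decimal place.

3.8 km

Leg 1 (119°, 3 km): east 3 sin 119° = 2.62, north 3 cos 119° = -1.45
Leg 2 (295°, 2 km): east 2 sin 295° = -1.81, north 2 cos 295° = 0.85
Leg 3 (347°, 1 km): east 1 sin 347° = -0.22, north 1 cos 347° = 0.97
Leg 4 (N21°E, 9 km): east 9 sin 21° = 3.23, north 9 cos 21° = 8.40
Net east component: 3.81 km.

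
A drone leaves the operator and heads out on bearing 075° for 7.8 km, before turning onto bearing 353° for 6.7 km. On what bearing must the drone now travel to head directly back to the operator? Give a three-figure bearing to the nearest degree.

Leg 1 (075°, 7.8 km): east 7.8 sin 75° = 7.53, north 7.8 cos 75° = 2.02
Leg 2 (353°, 6.7 km): east 6.7 sin 353° = -0.82, north 6.7 cos 353° = 6.65
Net displacement: 6.72 east, 8.67 north. Direction back to start is (-6.72, -8.67): bearing = atan2(-6.72, -8.67) mod 360° = 217.77° ≈ 218°.

218°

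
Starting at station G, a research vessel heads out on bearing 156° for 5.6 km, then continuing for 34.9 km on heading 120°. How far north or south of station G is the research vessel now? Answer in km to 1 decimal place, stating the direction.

Leg 1 (156°, 5.6 km): east 5.6 sin 156° = 2.28, north 5.6 cos 156° = -5.12
Leg 2 (120°, 34.9 km): east 34.9 sin 120° = 30.22, north 34.9 cos 120° = -17.45
Net north component: -22.57 km.

22.6 km south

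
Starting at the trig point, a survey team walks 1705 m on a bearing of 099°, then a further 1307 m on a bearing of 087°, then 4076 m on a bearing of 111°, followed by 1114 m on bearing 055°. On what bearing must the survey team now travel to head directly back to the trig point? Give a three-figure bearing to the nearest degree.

Leg 1 (099°, 1705 m): east 1705 sin 99° = 1684.01, north 1705 cos 99° = -266.72
Leg 2 (087°, 1307 m): east 1307 sin 87° = 1305.21, north 1307 cos 87° = 68.40
Leg 3 (111°, 4076 m): east 4076 sin 111° = 3805.27, north 4076 cos 111° = -1460.71
Leg 4 (055°, 1114 m): east 1114 sin 55° = 912.54, north 1114 cos 55° = 638.96
Net displacement: 7707.03 east, -1020.06 north. Direction back to start is (-7707.03, 1020.06): bearing = atan2(-7707.03, 1020.06) mod 360° = 277.54° ≈ 278°.

278°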